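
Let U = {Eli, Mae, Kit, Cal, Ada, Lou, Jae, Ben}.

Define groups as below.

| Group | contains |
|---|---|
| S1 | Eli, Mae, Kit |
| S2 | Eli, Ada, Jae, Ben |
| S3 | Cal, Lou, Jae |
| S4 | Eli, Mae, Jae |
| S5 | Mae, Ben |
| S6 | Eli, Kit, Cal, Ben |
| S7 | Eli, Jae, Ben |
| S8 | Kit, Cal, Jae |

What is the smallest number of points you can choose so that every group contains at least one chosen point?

3

H = {Eli, Jae, Ben} meets every group (each contains at least one member of H), and |H| = 3.
No choice of 2 points meets every group, so 3 is the minimum.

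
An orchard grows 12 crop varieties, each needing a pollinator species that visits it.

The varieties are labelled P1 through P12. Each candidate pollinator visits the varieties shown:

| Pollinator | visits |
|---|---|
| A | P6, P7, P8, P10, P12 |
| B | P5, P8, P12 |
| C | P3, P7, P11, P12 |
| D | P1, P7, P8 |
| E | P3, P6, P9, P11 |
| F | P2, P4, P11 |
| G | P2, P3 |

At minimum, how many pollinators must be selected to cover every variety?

Take {A, B, D, E, F}. Their union is {P1, P2, P3, P4, P5, P6, P7, P8, P9, P10, P11, P12}, which is all 12 varieties.
No 4 of the 7 pollinators cover everything (all 35 combinations miss at least one variety), so 5 is optimal.

5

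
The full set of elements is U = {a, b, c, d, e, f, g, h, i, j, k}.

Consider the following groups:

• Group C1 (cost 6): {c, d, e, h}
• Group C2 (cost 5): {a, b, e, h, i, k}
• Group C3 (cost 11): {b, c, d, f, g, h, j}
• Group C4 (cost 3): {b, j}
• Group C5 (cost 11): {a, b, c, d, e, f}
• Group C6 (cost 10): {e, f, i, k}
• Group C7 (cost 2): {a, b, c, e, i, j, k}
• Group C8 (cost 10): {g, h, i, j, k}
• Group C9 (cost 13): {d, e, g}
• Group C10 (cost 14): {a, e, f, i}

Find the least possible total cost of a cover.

C3, C7 together cover every element (C3 ∪ C7 = {a, b, c, d, e, f, g, h, i, j, k}); total cost 11 + 2 = 13.
No covering selection has total cost below 13.

13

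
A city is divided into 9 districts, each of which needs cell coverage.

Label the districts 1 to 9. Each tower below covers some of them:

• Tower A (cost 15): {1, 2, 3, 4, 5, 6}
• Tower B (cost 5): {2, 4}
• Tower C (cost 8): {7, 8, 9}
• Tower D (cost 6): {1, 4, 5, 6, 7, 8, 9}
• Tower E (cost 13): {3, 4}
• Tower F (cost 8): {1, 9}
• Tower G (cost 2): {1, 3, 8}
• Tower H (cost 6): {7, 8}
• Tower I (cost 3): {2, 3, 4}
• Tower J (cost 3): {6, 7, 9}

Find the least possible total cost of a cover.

9

D, I together cover every district (D ∪ I = {1, 2, 3, 4, 5, 6, 7, 8, 9}); total cost 6 + 3 = 9.
The greedy pick G, J, I, D costs 14; no covering selection beats 9.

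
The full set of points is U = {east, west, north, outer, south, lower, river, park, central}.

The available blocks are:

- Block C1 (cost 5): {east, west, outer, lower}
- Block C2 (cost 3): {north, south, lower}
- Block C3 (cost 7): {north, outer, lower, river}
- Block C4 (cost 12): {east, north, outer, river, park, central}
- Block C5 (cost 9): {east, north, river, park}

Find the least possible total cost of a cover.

C1, C2, C4 together cover every point (C1 ∪ C2 ∪ C4 = {east, west, north, outer, south, lower, river, park, central}); total cost 5 + 3 + 12 = 20.
No covering selection has total cost below 20.

20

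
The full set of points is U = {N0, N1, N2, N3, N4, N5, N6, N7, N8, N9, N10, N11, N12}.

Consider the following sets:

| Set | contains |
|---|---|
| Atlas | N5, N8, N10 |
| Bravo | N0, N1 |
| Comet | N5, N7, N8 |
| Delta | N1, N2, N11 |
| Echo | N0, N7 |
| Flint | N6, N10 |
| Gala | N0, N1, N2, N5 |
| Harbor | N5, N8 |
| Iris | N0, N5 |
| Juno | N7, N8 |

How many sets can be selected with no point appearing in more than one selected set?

4

Delta, Echo, Flint, Harbor are pairwise disjoint (Delta={N1,N2,N11}; Echo={N0,N7}; Flint={N6,N10}; Harbor={N5,N8}).
Every remaining set overlaps one of these, and no 5 of the listed sets are pairwise disjoint, so 4 is the maximum.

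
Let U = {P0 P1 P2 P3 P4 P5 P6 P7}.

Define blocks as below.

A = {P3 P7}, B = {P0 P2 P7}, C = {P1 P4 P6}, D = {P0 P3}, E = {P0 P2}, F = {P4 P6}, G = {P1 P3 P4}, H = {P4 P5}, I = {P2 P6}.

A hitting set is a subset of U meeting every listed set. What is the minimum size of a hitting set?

3

T = {P2, P3, P4} meets every block (each contains at least one member of T), and |T| = 3.
The blocks A, H, I are pairwise disjoint, so any hitting set needs a separate item for each — at least 3. Hence 3 is optimal.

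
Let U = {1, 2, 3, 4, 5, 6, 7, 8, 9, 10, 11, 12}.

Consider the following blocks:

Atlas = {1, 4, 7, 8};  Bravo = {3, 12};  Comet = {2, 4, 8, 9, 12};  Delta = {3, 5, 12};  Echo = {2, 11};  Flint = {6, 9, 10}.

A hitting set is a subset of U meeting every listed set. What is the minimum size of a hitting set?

4

The 4 items {3, 4, 10, 11} hit every block.
The blocks Atlas, Bravo, Echo, Flint are pairwise disjoint, so any hitting set needs a separate item for each — at least 4. Hence 4 is optimal.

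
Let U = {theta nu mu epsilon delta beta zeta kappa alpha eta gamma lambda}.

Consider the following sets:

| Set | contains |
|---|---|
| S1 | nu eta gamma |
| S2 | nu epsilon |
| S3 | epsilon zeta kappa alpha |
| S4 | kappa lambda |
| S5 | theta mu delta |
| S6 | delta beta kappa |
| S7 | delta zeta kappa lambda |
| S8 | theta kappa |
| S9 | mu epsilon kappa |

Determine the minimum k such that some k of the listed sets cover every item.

5

S1, S3, S5, S6, and S7 cover everything between them: the union {theta, nu, mu, epsilon, delta, beta, zeta, kappa, alpha, eta, gamma, lambda} is all of U.
No 4 of the 9 sets cover everything (all 126 combinations miss at least one item), so 5 is optimal.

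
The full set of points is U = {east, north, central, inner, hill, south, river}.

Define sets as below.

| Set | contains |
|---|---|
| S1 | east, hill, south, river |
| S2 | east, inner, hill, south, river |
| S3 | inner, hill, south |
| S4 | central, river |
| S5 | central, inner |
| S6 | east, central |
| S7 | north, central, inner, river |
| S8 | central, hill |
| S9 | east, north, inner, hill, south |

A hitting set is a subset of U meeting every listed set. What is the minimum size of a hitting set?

The 2 points {central, hill} hit every set.
The sets S3, S6 are pairwise disjoint, so any hitting set needs a separate point for each — at least 2. Hence 2 is optimal.

2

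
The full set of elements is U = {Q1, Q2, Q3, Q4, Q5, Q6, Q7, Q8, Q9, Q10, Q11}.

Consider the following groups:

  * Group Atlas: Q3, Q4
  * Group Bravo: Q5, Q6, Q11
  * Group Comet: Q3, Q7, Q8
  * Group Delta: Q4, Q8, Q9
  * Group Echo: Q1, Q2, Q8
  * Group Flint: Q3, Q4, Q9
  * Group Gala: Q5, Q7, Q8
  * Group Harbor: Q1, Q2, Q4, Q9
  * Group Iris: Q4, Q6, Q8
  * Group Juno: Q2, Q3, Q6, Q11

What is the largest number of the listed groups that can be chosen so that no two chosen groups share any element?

Bravo, Comet, Harbor are pairwise disjoint (Bravo={Q5,Q6,Q11}; Comet={Q3,Q7,Q8}; Harbor={Q1,Q2,Q4,Q9}).
Every remaining group overlaps one of these, and no 4 of the listed groups are pairwise disjoint, so 3 is the maximum.

3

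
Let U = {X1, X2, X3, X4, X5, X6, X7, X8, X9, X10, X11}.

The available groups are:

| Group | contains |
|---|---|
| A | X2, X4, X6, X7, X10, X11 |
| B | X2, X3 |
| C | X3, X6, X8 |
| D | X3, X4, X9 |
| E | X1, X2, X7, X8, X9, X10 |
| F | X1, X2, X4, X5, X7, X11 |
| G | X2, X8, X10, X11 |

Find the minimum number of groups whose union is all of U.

C and E and F together: C ∪ E ∪ F = {X1, X2, X3, X4, X5, X6, X7, X8, X9, X10, X11} — every element is covered.
Only F contains X5, so F is forced; the remaining 5 elements need at least 2 more groups (each remaining group adds at most 3) — so at least 3 groups are needed, and 3 is optimal.

3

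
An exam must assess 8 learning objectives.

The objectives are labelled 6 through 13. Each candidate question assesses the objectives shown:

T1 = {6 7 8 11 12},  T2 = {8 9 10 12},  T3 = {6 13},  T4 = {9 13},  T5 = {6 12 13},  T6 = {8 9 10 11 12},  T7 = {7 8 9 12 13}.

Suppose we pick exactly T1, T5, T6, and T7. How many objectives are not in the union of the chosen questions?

Union of T1, T5, T6, T7 = {6, 7, 8, 9, 10, 11, 12, 13} — that's every objective, so 0 are uncovered.

0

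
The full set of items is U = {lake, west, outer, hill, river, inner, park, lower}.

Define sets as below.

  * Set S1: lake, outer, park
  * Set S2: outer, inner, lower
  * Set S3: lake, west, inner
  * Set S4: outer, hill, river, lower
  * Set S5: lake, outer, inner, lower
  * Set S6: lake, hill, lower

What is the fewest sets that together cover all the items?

Take {S1, S3, S4}. Their union is {lake, west, outer, hill, river, inner, park, lower}, which is all 8 items.
Only S3 contains west, so S3 is forced; the remaining 5 items need at least 2 more sets (each remaining set adds at most 4) — so at least 3 sets are needed, and 3 is optimal.

3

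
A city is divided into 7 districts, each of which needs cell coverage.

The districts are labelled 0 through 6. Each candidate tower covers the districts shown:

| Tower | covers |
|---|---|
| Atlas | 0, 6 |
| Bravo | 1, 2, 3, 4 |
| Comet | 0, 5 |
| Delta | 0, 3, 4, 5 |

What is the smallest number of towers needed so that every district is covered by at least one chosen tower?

Atlas and Bravo and Comet together: Atlas ∪ Bravo ∪ Comet = {0, 1, 2, 3, 4, 5, 6} — every district is covered.
Only Bravo contains 1, so Bravo is forced; the remaining 3 districts need at least 2 more towers (each remaining tower adds at most 2) — so at least 3 towers are needed, and 3 is optimal.

3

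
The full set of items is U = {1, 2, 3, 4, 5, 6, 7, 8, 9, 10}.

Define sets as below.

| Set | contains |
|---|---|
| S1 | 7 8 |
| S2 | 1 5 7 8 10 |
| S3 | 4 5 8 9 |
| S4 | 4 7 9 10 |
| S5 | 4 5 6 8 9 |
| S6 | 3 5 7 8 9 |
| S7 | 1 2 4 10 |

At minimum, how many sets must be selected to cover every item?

3

S5, S6, and S7 cover everything between them: the union {1, 2, 3, 4, 5, 6, 7, 8, 9, 10} is all of U.
Only S7 contains 2, so S7 is forced; the remaining 6 items need at least 2 more sets (each remaining set adds at most 5) — so at least 3 sets are needed, and 3 is optimal.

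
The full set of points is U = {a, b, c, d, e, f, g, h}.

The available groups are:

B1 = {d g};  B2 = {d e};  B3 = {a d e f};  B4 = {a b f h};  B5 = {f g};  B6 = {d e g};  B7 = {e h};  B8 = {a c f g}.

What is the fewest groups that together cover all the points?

B4 and B6 and B8 together: B4 ∪ B6 ∪ B8 = {a, b, c, d, e, f, g, h} — every point is covered.
Only B4 contains b, so B4 is forced; the remaining 4 points need at least 2 more groups (each remaining group adds at most 3) — so at least 3 groups are needed, and 3 is optimal.

3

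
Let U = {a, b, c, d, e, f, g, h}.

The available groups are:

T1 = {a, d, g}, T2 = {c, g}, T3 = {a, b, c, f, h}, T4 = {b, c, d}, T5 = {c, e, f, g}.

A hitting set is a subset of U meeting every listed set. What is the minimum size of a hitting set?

The 2 items {a, c} hit every group.
No single item lies in every group, so at least 2 are needed and 2 is optimal.

2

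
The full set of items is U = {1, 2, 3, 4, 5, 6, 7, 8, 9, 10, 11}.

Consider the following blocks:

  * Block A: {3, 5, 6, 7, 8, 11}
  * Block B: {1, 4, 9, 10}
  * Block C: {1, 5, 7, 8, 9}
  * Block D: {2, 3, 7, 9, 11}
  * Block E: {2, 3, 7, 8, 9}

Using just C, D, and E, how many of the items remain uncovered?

Union of C, D, E = {1, 2, 3, 5, 7, 8, 9, 11}.
Not covered: 4, 6, 10 — 3 items.

3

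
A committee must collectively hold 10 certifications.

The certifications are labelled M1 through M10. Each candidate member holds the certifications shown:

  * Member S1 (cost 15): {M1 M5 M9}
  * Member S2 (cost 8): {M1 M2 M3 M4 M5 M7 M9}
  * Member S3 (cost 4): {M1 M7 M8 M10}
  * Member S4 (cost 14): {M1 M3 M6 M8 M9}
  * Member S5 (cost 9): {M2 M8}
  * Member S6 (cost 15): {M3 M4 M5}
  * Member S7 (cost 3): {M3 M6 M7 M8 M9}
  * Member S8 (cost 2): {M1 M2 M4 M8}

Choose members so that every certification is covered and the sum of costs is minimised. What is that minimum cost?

15

S2, S3, S7 together cover every certification (S2 ∪ S3 ∪ S7 = {M1, M2, M3, M4, M5, M6, M7, M8, M9, M10}); total cost 8 + 4 + 3 = 15.
The greedy pick S8, S7, S3, S2 costs 17; no covering selection beats 15.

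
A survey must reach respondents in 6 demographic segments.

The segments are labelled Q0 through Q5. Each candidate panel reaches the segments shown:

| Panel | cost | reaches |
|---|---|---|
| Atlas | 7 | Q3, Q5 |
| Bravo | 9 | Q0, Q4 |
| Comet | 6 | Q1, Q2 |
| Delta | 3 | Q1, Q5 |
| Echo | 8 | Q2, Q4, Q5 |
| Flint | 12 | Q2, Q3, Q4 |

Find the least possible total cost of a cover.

Atlas, Bravo, Comet together cover every segment (Atlas ∪ Bravo ∪ Comet = {Q0, Q1, Q2, Q3, Q4, Q5}); total cost 7 + 9 + 6 = 22.
The greedy pick Delta, Echo, Atlas, Bravo costs 27; no covering selection beats 22.

22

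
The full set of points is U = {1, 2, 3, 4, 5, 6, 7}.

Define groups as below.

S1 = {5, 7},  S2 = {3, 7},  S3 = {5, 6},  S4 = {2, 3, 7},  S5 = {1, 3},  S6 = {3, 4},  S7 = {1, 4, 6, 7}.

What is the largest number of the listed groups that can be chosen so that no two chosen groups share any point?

S1, S6 are pairwise disjoint (S1={5,7}; S6={3,4}).
Every remaining group overlaps one of these, and no 3 of the listed groups are pairwise disjoint, so 2 is the maximum.

2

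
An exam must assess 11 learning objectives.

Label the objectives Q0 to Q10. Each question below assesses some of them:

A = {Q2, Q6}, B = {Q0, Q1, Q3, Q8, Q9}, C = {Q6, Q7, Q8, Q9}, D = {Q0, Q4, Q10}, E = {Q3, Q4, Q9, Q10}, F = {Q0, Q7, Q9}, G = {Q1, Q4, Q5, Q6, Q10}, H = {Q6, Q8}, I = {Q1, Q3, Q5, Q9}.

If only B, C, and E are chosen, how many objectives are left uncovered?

2

Union of B, C, E = {Q0, Q1, Q3, Q4, Q6, Q7, Q8, Q9, Q10}.
Not covered: Q2, Q5 — 2 objectives.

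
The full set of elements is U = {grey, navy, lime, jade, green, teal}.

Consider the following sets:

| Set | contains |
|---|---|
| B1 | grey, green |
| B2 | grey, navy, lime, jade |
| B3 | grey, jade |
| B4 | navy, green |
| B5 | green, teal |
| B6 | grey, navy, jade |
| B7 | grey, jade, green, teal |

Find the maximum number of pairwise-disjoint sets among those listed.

B2, B5 are pairwise disjoint (B2={grey,navy,lime,jade}; B5={green,teal}).
Every remaining set overlaps one of these, and no 3 of the listed sets are pairwise disjoint, so 2 is the maximum.

2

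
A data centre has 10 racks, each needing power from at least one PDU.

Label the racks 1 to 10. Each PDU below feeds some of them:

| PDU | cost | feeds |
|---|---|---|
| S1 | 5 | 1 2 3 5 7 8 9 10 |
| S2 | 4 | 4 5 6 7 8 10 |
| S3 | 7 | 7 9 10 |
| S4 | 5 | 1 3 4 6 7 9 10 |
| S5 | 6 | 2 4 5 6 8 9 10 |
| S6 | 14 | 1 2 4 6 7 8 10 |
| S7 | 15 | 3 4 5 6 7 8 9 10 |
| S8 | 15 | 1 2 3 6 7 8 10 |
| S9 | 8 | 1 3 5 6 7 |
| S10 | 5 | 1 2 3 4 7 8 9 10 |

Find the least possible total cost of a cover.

9

S2, S10 together cover every rack (S2 ∪ S10 = {1, 2, 3, 4, 5, 6, 7, 8, 9, 10}); total cost 4 + 5 = 9.
No covering selection has total cost below 9.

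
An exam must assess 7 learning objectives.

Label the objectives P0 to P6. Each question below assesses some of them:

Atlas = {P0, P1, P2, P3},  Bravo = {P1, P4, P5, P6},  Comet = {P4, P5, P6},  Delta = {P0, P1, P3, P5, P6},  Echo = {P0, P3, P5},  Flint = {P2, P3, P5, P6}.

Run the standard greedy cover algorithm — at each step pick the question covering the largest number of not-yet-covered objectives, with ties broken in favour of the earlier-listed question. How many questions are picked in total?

3

Greedy: pick Delta (covers 5 new) → pick Atlas (covers 1 new) → pick Bravo (covers 1 new). Total picks: 3.
(The true minimum cover uses only 2 questions, so greedy is not optimal here.)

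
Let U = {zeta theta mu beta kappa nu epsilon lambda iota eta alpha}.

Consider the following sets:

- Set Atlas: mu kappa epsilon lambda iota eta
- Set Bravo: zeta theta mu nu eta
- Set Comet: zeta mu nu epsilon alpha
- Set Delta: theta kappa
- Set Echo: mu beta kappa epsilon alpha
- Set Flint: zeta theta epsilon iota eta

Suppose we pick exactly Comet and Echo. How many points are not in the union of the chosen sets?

4

Union of Comet, Echo = {zeta, mu, beta, kappa, nu, epsilon, alpha}.
Not covered: theta, lambda, iota, eta — 4 points.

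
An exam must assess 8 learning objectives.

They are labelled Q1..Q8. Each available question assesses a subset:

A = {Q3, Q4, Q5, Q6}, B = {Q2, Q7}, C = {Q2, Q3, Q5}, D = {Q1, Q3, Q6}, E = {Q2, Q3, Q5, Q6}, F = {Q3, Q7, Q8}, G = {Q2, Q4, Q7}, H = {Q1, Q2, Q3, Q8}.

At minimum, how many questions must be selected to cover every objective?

3

A and F and H together: A ∪ F ∪ H = {Q1, Q2, Q3, Q4, Q5, Q6, Q7, Q8} — every objective is covered.
No 2 of the 8 questions cover everything (all 28 combinations miss at least one objective), so 3 is optimal.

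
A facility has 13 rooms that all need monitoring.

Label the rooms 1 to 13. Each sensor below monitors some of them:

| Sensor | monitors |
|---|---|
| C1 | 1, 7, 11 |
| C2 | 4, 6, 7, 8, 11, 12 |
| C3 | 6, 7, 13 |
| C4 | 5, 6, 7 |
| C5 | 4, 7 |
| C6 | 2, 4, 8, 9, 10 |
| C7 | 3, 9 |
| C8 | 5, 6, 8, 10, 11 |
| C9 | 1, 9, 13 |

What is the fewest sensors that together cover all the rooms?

5

C2 and C4 and C6 and C7 and C9 together: C2 ∪ C4 ∪ C6 ∪ C7 ∪ C9 = {1, 2, 3, 4, 5, 6, 7, 8, 9, 10, 11, 12, 13} — every room is covered.
No 4 of the 9 sensors cover everything (all 126 combinations miss at least one room), so 5 is optimal.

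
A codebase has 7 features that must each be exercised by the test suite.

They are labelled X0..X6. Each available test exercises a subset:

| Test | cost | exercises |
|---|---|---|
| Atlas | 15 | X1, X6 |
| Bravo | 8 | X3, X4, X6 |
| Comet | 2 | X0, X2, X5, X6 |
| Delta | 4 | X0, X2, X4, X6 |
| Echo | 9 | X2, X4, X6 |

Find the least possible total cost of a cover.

Atlas, Bravo, Comet together cover every feature (Atlas ∪ Bravo ∪ Comet = {X0, X1, X2, X3, X4, X5, X6}); total cost 15 + 8 + 2 = 25.
No covering selection has total cost below 25.

25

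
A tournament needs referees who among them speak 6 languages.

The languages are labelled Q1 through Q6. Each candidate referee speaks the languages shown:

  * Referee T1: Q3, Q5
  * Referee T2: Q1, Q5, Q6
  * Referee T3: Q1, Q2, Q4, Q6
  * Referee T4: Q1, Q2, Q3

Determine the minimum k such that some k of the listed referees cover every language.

T1 and T3 together: T1 ∪ T3 = {Q1, Q2, Q3, Q4, Q5, Q6} — every language is covered.
No single referee has all 6 languages (the largest, T3, has 4), so 2 is optimal.

2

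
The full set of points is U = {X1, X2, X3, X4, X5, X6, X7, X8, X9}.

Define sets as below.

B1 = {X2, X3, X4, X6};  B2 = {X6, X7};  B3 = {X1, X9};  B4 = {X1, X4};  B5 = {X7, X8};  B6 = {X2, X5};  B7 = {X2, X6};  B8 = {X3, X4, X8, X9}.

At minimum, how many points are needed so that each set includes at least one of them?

The 4 points {X1, X2, X3, X7} hit every set.
No choice of 3 points meets every set, so 4 is the minimum.

4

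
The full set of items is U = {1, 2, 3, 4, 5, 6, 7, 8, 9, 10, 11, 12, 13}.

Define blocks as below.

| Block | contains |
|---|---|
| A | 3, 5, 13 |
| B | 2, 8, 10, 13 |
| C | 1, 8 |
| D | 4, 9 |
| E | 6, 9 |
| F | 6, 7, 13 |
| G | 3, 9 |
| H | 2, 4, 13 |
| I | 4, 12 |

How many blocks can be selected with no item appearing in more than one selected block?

A, C, E, I are pairwise disjoint (A={3,5,13}; C={1,8}; E={6,9}; I={4,12}).
Every remaining block overlaps one of these, and no 5 of the listed blocks are pairwise disjoint, so 4 is the maximum.

4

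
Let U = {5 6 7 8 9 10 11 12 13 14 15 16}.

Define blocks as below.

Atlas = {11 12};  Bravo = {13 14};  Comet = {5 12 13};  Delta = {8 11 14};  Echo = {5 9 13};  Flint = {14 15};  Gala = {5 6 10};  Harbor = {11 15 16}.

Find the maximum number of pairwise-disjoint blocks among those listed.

3

Bravo, Gala, Harbor are pairwise disjoint (Bravo={13,14}; Gala={5,6,10}; Harbor={11,15,16}).
Every remaining block overlaps one of these, and no 4 of the listed blocks are pairwise disjoint, so 3 is the maximum.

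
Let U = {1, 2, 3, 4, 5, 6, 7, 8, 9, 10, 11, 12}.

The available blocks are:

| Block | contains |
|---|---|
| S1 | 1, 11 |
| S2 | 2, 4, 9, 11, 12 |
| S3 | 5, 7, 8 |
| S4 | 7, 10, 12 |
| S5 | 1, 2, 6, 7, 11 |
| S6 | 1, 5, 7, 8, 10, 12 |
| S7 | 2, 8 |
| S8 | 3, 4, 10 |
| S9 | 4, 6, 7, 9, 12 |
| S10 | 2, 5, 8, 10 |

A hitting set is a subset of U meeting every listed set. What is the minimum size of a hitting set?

H = {1, 4, 8, 12} meets every block (each contains at least one member of H), and |H| = 4.
No choice of 3 points meets every block, so 4 is the minimum.

4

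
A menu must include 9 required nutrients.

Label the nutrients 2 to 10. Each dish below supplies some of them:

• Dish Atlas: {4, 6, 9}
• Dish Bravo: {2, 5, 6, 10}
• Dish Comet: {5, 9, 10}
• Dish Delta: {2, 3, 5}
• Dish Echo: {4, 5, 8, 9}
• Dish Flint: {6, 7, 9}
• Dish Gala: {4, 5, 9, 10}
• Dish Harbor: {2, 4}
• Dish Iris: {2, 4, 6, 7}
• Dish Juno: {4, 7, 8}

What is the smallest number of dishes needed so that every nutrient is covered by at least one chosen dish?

4

Comet and Delta and Flint and Juno together: Comet ∪ Delta ∪ Flint ∪ Juno = {2, 3, 4, 5, 6, 7, 8, 9, 10} — every nutrient is covered.
No 3 of the 10 dishes cover everything (all 120 combinations miss at least one nutrient), so 4 is optimal.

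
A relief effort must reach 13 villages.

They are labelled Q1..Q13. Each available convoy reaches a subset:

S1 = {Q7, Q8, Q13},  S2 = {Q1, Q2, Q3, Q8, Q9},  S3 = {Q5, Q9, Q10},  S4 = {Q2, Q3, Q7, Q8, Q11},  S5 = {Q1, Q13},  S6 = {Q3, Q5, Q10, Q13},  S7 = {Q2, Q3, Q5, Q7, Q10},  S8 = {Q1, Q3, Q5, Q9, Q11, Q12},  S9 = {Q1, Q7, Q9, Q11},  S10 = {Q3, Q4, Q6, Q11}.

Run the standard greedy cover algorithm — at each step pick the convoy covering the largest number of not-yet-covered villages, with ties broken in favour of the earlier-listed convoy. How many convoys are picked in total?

Greedy: pick S8 (covers 6 new) → pick S1 (covers 3 new) → pick S7 (covers 2 new) → pick S10 (covers 2 new). Total picks: 4.

4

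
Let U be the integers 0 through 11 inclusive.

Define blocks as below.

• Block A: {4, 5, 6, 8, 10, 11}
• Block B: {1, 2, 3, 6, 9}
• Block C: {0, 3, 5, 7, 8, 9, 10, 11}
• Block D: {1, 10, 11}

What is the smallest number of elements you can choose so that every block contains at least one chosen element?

2

The 2 elements {1, 8} hit every block.
No single element lies in every block, so at least 2 are needed and 2 is optimal.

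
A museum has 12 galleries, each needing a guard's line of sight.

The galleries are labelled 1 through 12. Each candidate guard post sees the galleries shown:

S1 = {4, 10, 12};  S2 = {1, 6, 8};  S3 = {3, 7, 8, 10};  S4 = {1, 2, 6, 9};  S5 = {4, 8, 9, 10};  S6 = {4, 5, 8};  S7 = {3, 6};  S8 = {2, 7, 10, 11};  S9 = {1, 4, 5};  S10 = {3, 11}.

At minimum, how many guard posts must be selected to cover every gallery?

Take {S1, S3, S4, S6, S8}. Their union is {1, 2, 3, 4, 5, 6, 7, 8, 9, 10, 11, 12}, which is all 12 galleries.
No 4 of the 10 guard posts cover everything (all 210 combinations miss at least one gallery), so 5 is optimal.

5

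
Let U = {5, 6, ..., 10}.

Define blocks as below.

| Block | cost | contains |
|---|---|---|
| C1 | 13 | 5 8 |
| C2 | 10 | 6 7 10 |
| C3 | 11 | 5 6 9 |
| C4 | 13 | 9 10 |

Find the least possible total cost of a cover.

C1, C2, C3 together cover every item (C1 ∪ C2 ∪ C3 = {5, 6, 7, 8, 9, 10}); total cost 13 + 10 + 11 = 34.
No covering selection has total cost below 34.

34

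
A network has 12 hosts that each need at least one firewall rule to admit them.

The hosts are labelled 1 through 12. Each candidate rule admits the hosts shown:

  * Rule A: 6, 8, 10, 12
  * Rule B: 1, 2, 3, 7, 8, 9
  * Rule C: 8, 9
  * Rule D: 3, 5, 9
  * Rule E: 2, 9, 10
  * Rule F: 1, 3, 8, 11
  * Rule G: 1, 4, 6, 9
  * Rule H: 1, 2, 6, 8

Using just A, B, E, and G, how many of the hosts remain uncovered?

2

Union of A, B, E, G = {1, 2, 3, 4, 6, 7, 8, 9, 10, 12}.
Not covered: 5, 11 — 2 hosts.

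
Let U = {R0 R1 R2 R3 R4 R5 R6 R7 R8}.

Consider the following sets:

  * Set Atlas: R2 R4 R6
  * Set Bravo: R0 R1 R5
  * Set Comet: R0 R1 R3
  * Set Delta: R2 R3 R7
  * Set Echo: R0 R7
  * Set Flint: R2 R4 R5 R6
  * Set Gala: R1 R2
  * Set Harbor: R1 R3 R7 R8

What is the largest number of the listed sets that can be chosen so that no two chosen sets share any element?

2

Atlas, Harbor are pairwise disjoint (Atlas={R2,R4,R6}; Harbor={R1,R3,R7,R8}).
Every remaining set overlaps one of these, and no 3 of the listed sets are pairwise disjoint, so 2 is the maximum.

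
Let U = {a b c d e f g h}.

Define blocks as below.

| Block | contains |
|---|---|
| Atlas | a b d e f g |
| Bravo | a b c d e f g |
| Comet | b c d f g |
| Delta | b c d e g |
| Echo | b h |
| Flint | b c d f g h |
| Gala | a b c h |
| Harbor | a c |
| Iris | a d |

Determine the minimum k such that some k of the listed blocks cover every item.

Bravo and Flint cover everything between them: the union {a, b, c, d, e, f, g, h} is all of U.
No single block has all 8 items (the largest, Bravo, has 7), so 2 is optimal.

2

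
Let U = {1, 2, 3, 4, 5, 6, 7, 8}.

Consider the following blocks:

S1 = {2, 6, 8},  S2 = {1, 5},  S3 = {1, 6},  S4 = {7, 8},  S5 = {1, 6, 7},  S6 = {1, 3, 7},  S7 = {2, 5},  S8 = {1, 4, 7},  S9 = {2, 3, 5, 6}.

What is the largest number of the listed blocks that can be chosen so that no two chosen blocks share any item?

S3, S4, S7 are pairwise disjoint (S3={1,6}; S4={7,8}; S7={2,5}).
Every remaining block overlaps one of these, and no 4 of the listed blocks are pairwise disjoint, so 3 is the maximum.

3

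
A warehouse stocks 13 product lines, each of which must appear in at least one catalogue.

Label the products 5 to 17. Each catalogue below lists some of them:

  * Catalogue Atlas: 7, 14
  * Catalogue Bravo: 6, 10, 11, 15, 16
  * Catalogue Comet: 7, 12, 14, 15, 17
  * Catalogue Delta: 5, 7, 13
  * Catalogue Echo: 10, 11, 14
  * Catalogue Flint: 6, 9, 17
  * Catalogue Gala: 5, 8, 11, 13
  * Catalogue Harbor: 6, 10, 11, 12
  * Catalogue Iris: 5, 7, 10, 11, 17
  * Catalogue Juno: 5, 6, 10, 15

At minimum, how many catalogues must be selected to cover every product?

4

Bravo and Comet and Flint and Gala together: Bravo ∪ Comet ∪ Flint ∪ Gala = {5, 6, 7, 8, 9, 10, 11, 12, 13, 14, 15, 16, 17} — every product is covered.
Only Flint contains 9, so Flint is forced; the remaining 10 products need at least 3 more catalogues (each remaining catalogue adds at most 4) — so at least 4 catalogues are needed, and 4 is optimal.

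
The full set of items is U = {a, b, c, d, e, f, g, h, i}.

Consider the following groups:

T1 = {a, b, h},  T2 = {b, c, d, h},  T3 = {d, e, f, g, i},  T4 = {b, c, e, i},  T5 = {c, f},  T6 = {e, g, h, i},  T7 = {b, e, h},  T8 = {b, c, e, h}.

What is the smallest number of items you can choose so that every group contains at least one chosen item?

T = {f, h, i} meets every group (each contains at least one member of T), and |T| = 3.
No choice of 2 items meets every group, so 3 is the minimum.

3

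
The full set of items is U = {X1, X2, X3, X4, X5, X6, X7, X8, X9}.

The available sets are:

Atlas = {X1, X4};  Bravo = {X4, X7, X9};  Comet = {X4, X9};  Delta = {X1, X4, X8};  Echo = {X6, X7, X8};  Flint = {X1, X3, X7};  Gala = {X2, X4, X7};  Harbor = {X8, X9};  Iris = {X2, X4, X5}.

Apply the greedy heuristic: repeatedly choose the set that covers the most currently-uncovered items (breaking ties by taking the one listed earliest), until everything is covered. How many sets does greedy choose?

5

Greedy: pick Bravo (covers 3 new) → pick Delta (covers 2 new) → pick Iris (covers 2 new) → pick Echo (covers 1 new) → pick Flint (covers 1 new). Total picks: 5.
(The true minimum cover uses only 4 sets, so greedy is not optimal here.)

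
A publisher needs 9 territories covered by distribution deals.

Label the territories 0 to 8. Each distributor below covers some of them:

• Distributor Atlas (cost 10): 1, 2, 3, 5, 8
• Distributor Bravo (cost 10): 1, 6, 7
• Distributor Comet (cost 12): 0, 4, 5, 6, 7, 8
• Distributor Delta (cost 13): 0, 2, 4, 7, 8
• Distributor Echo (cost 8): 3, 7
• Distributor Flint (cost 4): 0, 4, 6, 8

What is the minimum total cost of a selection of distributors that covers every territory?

22

Atlas, Echo, Flint together cover every territory (Atlas ∪ Echo ∪ Flint = {0, 1, 2, 3, 4, 5, 6, 7, 8}); total cost 10 + 8 + 4 = 22.
No covering selection has total cost below 22.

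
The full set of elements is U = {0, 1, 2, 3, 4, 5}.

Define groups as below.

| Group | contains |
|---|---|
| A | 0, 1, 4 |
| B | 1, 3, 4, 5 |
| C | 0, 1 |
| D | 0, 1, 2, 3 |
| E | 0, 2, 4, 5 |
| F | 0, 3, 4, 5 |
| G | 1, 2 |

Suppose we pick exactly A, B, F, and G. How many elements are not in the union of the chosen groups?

0

Union of A, B, F, G = {0, 1, 2, 3, 4, 5} — that's every element, so 0 are uncovered.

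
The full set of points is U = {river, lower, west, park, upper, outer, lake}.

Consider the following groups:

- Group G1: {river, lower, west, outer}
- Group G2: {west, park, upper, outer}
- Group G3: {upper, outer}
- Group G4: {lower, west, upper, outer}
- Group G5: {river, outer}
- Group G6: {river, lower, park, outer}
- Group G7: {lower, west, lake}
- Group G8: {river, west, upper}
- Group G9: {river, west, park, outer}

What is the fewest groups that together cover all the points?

Take {G4, G7, G9}. Their union is {river, lower, west, park, upper, outer, lake}, which is all 7 points.
Only G7 contains lake, so G7 is forced; the remaining 4 points need at least 2 more groups (each remaining group adds at most 3) — so at least 3 groups are needed, and 3 is optimal.

3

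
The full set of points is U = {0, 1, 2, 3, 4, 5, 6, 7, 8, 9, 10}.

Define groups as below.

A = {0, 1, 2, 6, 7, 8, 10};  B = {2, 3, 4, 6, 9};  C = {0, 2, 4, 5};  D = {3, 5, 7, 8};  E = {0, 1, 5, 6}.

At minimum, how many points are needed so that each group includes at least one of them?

H = {2, 5} meets every group (each contains at least one member of H), and |H| = 2.
No single point lies in every group, so at least 2 are needed and 2 is optimal.

2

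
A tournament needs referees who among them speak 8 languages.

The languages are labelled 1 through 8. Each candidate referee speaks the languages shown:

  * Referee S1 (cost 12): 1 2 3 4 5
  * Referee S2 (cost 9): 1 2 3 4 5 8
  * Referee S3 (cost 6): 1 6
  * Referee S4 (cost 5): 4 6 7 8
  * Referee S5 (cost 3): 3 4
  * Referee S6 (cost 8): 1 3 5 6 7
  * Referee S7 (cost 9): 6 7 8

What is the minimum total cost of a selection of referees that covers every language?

S2, S4 together cover every language (S2 ∪ S4 = {1, 2, 3, 4, 5, 6, 7, 8}); total cost 9 + 5 = 14.
No covering selection has total cost below 14.

14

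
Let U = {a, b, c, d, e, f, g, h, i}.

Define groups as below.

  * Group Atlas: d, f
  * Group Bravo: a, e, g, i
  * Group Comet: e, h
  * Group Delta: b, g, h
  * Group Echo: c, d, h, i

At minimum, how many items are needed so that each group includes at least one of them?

T = {f, g, h} meets every group (each contains at least one member of T), and |T| = 3.
No choice of 2 items meets every group, so 3 is the minimum.

3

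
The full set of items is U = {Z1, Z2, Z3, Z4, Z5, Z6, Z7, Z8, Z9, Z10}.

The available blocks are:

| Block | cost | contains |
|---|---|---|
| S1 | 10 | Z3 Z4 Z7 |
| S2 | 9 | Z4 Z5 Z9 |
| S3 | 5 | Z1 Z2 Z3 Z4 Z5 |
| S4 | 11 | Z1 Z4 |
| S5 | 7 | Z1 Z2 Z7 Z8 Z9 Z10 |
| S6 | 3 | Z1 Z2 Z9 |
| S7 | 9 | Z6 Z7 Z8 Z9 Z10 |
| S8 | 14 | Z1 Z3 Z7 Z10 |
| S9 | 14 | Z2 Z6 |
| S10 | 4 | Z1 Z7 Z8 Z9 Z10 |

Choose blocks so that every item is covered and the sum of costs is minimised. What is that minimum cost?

S3, S7 together cover every item (S3 ∪ S7 = {Z1, Z2, Z3, Z4, Z5, Z6, Z7, Z8, Z9, Z10}); total cost 5 + 9 = 14.
The greedy pick S10, S3, S7 costs 18; no covering selection beats 14.

14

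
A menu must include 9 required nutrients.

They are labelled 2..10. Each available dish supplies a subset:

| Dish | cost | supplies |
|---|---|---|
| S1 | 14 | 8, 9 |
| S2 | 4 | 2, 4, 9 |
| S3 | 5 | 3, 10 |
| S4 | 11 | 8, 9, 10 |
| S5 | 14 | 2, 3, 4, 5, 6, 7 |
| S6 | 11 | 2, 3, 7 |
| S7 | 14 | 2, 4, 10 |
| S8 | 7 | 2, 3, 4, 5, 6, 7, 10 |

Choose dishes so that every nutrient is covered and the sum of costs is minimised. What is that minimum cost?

S4, S8 together cover every nutrient (S4 ∪ S8 = {2, 3, 4, 5, 6, 7, 8, 9, 10}); total cost 11 + 7 = 18.
The greedy pick S8, S2, S4 costs 22; no covering selection beats 18.

18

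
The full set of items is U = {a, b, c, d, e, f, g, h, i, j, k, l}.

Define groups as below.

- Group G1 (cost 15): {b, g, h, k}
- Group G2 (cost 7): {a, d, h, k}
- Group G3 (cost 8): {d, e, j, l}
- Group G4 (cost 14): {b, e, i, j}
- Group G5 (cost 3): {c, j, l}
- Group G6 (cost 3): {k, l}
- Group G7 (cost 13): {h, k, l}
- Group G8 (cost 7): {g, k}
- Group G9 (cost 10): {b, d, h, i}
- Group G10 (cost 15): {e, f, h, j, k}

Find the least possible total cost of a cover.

G2, G5, G8, G9, G10 together cover every item (G2 ∪ G5 ∪ G8 ∪ G9 ∪ G10 = {a, b, c, d, e, f, g, h, i, j, k, l}); total cost 7 + 3 + 7 + 10 + 15 = 42.
The greedy pick G5, G2, G4, G8, G10 costs 46; no covering selection beats 42.

42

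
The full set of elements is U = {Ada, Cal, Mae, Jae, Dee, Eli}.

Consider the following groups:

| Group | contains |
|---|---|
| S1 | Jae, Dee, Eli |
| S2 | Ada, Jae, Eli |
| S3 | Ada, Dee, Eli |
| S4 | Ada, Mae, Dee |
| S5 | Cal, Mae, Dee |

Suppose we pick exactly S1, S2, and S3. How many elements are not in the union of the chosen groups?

Union of S1, S2, S3 = {Ada, Jae, Dee, Eli}.
Not covered: Cal, Mae — 2 elements.

2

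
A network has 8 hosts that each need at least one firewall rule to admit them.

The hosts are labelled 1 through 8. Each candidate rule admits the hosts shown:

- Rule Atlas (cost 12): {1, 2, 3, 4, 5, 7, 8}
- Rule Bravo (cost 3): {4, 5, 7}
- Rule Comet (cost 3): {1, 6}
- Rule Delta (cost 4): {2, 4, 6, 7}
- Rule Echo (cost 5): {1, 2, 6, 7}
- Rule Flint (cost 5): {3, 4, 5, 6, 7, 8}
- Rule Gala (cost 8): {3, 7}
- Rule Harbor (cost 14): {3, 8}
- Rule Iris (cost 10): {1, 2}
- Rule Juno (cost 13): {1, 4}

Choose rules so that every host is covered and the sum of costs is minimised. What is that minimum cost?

10

Echo, Flint together cover every host (Echo ∪ Flint = {1, 2, 3, 4, 5, 6, 7, 8}); total cost 5 + 5 = 10.
No covering selection has total cost below 10.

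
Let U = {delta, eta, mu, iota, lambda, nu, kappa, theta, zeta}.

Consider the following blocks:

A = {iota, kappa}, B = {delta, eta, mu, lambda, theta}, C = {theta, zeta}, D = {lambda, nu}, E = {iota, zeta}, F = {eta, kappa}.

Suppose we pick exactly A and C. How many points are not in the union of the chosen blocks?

Union of A, C = {iota, kappa, theta, zeta}.
Not covered: delta, eta, mu, lambda, nu — 5 points.

5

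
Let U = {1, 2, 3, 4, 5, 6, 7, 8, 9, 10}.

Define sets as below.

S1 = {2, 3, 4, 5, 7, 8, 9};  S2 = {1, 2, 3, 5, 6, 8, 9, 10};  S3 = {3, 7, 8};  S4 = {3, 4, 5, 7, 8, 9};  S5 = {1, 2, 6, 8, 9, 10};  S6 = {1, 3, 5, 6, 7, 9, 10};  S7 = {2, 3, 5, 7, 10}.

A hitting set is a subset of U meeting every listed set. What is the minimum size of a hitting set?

2

H = {7, 10} meets every set (each contains at least one member of H), and |H| = 2.
No single point lies in every set, so at least 2 are needed and 2 is optimal.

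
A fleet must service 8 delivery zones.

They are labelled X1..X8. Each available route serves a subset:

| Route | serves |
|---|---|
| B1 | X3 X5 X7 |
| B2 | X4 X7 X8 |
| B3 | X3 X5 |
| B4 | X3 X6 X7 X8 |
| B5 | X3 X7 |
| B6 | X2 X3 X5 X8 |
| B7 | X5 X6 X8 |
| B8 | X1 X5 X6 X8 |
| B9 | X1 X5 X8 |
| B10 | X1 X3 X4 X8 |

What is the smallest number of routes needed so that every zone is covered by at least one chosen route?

3

Take {B4, B6, B10}. Their union is {X1, X2, X3, X4, X5, X6, X7, X8}, which is all 8 zones.
Only B6 contains X2, so B6 is forced; the remaining 4 zones need at least 2 more routes (each remaining route adds at most 2) — so at least 3 routes are needed, and 3 is optimal.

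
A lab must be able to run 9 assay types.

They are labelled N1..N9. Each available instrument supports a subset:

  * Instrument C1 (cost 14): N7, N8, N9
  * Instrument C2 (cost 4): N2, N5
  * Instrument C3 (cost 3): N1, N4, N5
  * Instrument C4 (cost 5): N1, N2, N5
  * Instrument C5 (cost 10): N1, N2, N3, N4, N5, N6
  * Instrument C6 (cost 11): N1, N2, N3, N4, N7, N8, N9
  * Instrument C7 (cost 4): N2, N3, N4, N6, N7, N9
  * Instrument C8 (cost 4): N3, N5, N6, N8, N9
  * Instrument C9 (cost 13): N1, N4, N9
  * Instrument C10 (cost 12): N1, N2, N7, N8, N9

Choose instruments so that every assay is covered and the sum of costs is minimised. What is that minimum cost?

11

C3, C7, C8 together cover every assay (C3 ∪ C7 ∪ C8 = {N1, N2, N3, N4, N5, N6, N7, N8, N9}); total cost 3 + 4 + 4 = 11.
No covering selection has total cost below 11.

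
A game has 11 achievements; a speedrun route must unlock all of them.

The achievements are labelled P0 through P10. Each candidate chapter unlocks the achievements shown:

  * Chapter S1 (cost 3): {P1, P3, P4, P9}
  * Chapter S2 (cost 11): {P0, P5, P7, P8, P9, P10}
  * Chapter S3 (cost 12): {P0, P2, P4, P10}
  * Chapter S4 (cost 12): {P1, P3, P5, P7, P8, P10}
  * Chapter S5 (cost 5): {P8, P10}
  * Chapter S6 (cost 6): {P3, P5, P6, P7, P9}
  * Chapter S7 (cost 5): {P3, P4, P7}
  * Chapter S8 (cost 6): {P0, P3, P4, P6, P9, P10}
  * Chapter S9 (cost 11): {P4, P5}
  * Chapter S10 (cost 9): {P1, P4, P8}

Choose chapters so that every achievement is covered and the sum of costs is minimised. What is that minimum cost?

S1, S3, S5, S6 together cover every achievement (S1 ∪ S3 ∪ S5 ∪ S6 = {P0, P1, P2, P3, P4, P5, P6, P7, P8, P9, P10}); total cost 3 + 12 + 5 + 6 = 26.
No covering selection has total cost below 26.

26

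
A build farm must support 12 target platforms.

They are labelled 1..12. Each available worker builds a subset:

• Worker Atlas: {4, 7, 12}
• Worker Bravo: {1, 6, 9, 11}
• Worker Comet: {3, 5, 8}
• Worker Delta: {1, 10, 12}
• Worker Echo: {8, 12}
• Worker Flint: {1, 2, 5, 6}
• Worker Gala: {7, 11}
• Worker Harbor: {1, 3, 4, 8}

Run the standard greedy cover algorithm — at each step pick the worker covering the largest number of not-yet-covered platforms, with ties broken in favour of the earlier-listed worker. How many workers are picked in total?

5

Greedy: pick Bravo (covers 4 new) → pick Atlas (covers 3 new) → pick Comet (covers 3 new) → pick Delta (covers 1 new) → pick Flint (covers 1 new). Total picks: 5.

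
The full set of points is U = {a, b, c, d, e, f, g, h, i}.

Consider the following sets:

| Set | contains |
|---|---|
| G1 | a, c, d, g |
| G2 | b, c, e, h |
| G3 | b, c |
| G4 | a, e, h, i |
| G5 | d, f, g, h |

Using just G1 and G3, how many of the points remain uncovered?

Union of G1, G3 = {a, b, c, d, g}.
Not covered: e, f, h, i — 4 points.

4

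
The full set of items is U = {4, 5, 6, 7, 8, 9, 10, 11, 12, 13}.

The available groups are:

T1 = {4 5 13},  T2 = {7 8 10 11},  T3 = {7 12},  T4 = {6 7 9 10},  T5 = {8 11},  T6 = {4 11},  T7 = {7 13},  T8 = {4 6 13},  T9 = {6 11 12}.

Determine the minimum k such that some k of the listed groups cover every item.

T1 and T2 and T4 and T9 together: T1 ∪ T2 ∪ T4 ∪ T9 = {4, 5, 6, 7, 8, 9, 10, 11, 12, 13} — every item is covered.
No 3 of the 9 groups cover everything (all 84 combinations miss at least one item), so 4 is optimal.

4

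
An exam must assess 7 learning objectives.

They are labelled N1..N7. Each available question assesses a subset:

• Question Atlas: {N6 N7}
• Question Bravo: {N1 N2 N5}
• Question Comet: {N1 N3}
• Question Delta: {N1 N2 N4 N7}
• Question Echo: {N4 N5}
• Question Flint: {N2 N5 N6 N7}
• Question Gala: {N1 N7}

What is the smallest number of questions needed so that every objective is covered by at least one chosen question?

Comet and Delta and Flint together: Comet ∪ Delta ∪ Flint = {N1, N2, N3, N4, N5, N6, N7} — every objective is covered.
Only Comet contains N3, so Comet is forced; the remaining 5 objectives need at least 2 more questions (each remaining question adds at most 4) — so at least 3 questions are needed, and 3 is optimal.

3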